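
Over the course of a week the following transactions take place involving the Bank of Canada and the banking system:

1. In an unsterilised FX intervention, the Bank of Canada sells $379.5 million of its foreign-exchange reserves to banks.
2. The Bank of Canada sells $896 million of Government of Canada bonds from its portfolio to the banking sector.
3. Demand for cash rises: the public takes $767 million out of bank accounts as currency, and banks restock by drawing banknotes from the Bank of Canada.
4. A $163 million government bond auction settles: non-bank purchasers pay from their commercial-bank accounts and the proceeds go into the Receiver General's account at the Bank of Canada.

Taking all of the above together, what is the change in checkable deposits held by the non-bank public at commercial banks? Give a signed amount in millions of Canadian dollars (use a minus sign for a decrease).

FX sale $379.5 million: the counterparty is a bank, so public deposits are unchanged → 0.
OMO sale (to banks) $896 million: the counterparty is a bank, so public deposits are unchanged → 0.
Currency withdrawal $767 million: non-bank counterparties' bank balances fall → −$767M.
Government account inflow $163 million: non-bank counterparties' bank balances fall → −$163M.
Net: 0 + 0 − 767 − 163 = -$930 million.

-$930 million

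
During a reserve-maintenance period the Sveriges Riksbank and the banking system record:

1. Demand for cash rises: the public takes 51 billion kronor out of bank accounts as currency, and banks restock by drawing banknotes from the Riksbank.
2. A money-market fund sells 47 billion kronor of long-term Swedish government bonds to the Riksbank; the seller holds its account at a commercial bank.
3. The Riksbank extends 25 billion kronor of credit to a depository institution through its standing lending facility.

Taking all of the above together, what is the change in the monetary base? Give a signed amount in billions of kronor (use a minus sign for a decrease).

Currency withdrawal 51 billion kronor: just a shift between currency and reserves — both are base money → 0.
Asset purchase (from non-banks) 47 billion kronor: Riksbank balance sheet expands → +47B.
Discount-window loan 25 billion kronor: Riksbank balance sheet expands → +25B.
Net: 0 + 47 + 25 = +72 billion.

+72 billion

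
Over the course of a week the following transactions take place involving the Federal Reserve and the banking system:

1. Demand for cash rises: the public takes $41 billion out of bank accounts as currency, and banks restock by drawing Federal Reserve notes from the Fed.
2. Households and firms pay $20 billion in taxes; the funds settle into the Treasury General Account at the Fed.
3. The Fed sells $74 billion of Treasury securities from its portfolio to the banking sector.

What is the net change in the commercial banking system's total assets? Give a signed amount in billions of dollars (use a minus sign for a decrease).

-$61 billion

Currency withdrawal $41 billion: bank balance sheets shrink → −$41B.
Government account inflow $20 billion: bank balance sheets shrink → −$20B.
OMO sale (to banks) $74 billion: just an asset swap on bank balance sheets → 0.
Net: −41 − 20 + 0 = -$61 billion.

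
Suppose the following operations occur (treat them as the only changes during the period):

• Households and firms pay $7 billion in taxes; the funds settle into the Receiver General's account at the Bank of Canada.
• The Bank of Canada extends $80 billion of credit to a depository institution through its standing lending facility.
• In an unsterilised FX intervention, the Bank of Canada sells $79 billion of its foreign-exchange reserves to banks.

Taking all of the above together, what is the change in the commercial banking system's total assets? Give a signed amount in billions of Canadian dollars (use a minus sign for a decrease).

Government account inflow $7 billion: bank balance sheets shrink → −$7B.
Discount-window loan $80 billion: bank balance sheets expand → +$80B.
FX sale $79 billion: just an asset swap on bank balance sheets → 0.
Net: −7 + 80 + 0 = +$73 billion.

+$73 billion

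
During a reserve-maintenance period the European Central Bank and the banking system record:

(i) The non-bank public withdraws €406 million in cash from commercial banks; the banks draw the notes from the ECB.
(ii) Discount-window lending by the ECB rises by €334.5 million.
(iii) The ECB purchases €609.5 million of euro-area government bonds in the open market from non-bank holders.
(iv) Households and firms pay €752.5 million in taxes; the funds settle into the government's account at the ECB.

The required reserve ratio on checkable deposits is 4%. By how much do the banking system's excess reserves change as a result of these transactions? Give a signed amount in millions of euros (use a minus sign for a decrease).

-€192.54 million

Currency withdrawal €406 million: reserves −€406M, deposits −€406M.
Discount-window loan €334.5 million: reserves +€334.5M, deposits 0.
Asset purchase (from non-banks) €609.5 million: reserves +€609.5M, deposits +€609.5M.
Government account inflow €752.5 million: reserves −€752.5M, deposits −€752.5M.
Totals: Δreserves = −€214.5M, Δdeposits = −€549M.
Δrequired reserves = 4% × −€549M = −€21.96M.
Δexcess reserves = Δreserves − Δrequired = −€214.5M − (−€21.96M) = -€192.54 million.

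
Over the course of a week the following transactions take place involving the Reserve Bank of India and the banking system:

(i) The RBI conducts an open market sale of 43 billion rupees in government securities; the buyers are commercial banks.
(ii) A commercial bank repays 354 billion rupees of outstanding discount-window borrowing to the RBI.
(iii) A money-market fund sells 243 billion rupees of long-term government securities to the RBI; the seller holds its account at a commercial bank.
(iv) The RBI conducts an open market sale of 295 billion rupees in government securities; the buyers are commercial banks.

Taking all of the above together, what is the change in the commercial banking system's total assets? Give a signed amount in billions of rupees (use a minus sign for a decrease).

-111 billion

OMO sale (to banks) 43 billion rupees: just an asset swap on bank balance sheets → 0.
Discount-window repayment 354 billion rupees: bank balance sheets shrink → −354B.
Asset purchase (from non-banks) 243 billion rupees: bank balance sheets expand → +243B.
OMO sale (to banks) 295 billion rupees: just an asset swap on bank balance sheets → 0.
Net: 0 − 354 + 243 + 0 = -111 billion.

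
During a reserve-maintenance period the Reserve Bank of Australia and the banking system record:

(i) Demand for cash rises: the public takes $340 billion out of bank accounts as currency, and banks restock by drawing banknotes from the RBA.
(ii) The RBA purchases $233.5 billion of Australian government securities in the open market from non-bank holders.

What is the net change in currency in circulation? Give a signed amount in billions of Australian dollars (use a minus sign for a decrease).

+$340 billion

Currency withdrawal $340 billion: notes leave the central bank → +$340B.
Asset purchase (from non-banks) $233.5 billion: no currency enters or leaves circulation → 0.
Net: 340 + 0 = +$340 billion.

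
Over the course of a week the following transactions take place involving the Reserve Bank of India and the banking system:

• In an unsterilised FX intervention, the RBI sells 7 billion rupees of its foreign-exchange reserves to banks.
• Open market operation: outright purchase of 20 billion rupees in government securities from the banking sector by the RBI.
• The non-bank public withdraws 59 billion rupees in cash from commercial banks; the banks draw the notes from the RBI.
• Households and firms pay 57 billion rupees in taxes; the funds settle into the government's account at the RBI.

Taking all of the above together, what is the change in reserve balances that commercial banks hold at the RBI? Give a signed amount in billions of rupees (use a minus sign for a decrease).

RBI balance sheet:
  Assets:      Securities +20B, Foreign assets −7B
  Liabilities: Bank reserves −103B, Currency in circulation +59B, Government deposits +57B
So the change in reserve balances that commercial banks hold at the RBI is -103 billion.

-103 billion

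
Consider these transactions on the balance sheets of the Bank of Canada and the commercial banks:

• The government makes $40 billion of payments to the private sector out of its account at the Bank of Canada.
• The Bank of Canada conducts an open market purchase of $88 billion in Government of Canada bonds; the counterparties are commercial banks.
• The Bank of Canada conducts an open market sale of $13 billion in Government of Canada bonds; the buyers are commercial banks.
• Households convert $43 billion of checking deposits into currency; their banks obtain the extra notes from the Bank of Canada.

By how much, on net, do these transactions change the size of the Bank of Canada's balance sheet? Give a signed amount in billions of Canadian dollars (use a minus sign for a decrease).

Government spending $40 billion: only the composition of liabilities changes → 0.
OMO purchase (from banks) $88 billion: a Bank of Canada asset is acquired → +$88B.
OMO sale (to banks) $13 billion: a Bank of Canada asset is shed → −$13B.
Currency withdrawal $43 billion: only the composition of liabilities changes → 0.
Net: 0 + 88 − 13 + 0 = +$75 billion.

+$75 billion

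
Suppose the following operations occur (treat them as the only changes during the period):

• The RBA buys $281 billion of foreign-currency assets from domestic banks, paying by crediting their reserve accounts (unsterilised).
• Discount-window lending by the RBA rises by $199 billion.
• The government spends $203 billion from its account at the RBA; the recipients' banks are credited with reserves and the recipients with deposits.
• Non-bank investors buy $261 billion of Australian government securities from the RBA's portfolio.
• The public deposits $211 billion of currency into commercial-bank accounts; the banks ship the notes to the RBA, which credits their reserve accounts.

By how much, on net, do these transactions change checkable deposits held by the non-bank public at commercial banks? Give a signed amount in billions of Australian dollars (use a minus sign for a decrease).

RBA balance sheet:
  Assets:      Securities −$261B, Loans to banks +$199B, Foreign assets +$281B
  Liabilities: Bank reserves +$633B, Currency in circulation −$211B, Government deposits −$203B
Commercial banking system:
  Assets:      Reserves at CB +$633B, Foreign assets −$281B
  Liabilities: Checkable deposits +$153B, Borrowings from CB +$199B
So the change in checkable deposits held by the non-bank public at commercial banks is +$153 billion.

+$153 billion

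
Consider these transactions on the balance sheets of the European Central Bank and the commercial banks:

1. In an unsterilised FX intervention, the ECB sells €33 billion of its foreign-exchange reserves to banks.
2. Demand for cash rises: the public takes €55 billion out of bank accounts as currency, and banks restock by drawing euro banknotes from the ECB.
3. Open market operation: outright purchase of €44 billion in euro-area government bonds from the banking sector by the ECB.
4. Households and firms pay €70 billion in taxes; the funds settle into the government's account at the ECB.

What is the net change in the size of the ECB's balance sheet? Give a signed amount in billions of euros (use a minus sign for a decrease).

+€11 billion

ECB balance sheet:
  Assets:      Securities +€44B, Foreign assets −€33B
  Liabilities: Bank reserves −€114B, Currency in circulation +€55B, Government deposits +€70B
Commercial banking system:
  Assets:      Reserves at CB −€114B, Securities −€44B, Foreign assets +€33B
  Liabilities: Checkable deposits −€125B
Change in total ECB assets = +€11 billion.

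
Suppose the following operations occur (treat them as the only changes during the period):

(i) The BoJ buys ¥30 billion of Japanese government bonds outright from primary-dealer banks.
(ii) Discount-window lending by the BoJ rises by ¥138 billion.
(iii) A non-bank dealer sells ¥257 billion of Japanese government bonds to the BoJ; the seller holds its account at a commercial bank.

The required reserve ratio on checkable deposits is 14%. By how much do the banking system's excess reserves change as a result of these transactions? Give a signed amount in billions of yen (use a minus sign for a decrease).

+¥389.02 billion

OMO purchase (from banks) ¥30 billion: reserves +¥30B, deposits 0.
Discount-window loan ¥138 billion: reserves +¥138B, deposits 0.
Asset purchase (from non-banks) ¥257 billion: reserves +¥257B, deposits +¥257B.
Totals: Δreserves = +¥425B, Δdeposits = +¥257B.
Δrequired reserves = 14% × +¥257B = +¥35.98B.
Δexcess reserves = Δreserves − Δrequired = +¥425B − (+¥35.98B) = +¥389.02 billion.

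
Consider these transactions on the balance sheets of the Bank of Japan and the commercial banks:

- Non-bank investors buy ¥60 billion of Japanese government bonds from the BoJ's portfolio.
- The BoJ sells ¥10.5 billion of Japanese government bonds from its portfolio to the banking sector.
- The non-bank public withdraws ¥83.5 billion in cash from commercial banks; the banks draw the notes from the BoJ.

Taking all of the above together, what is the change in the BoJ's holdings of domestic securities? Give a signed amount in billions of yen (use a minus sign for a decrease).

-¥70.5 billion

BoJ balance sheet:
  Assets:      Securities −¥70.5B
  Liabilities: Bank reserves −¥154B, Currency in circulation +¥83.5B
So the change in the BoJ's holdings of domestic securities is -¥70.5 billion.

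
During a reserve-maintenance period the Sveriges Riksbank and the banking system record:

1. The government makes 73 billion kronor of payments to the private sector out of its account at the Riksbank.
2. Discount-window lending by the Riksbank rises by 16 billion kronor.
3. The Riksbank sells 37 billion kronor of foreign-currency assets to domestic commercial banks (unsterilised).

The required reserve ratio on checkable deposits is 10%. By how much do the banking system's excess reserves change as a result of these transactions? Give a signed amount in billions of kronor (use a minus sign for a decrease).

+44.7 billion

Government spending 73 billion kronor: reserves +73B, deposits +73B.
Discount-window loan 16 billion kronor: reserves +16B, deposits 0.
FX sale 37 billion kronor: reserves −37B, deposits 0.
Totals: Δreserves = +52B, Δdeposits = +73B.
Δrequired reserves = 10% × +73B = +7.3B.
Δexcess reserves = Δreserves − Δrequired = +52B − (+7.3B) = +44.7 billion.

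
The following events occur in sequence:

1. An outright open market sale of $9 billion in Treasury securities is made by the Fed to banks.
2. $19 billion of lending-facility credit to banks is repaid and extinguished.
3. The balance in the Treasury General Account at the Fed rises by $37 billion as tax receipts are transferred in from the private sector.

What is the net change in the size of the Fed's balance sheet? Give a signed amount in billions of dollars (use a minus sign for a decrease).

-$28 billion

Fed balance sheet:
  Assets:      Securities −$9B, Loans to banks −$19B
  Liabilities: Bank reserves −$65B, Government deposits +$37B
Change in total Fed assets = -$28 billion.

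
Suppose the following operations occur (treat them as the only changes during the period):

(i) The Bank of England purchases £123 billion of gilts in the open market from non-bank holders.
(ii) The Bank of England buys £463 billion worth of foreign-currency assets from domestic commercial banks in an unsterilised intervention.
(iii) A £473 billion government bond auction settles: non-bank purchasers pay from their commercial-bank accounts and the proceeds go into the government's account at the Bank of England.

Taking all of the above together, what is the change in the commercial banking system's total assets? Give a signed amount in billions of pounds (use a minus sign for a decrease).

-£350 billion

Asset purchase (from non-banks) £123 billion: bank balance sheets expand → +£123B.
FX purchase £463 billion: just an asset swap on bank balance sheets → 0.
Government account inflow £473 billion: bank balance sheets shrink → −£473B.
Net: 123 + 0 − 473 = -£350 billion.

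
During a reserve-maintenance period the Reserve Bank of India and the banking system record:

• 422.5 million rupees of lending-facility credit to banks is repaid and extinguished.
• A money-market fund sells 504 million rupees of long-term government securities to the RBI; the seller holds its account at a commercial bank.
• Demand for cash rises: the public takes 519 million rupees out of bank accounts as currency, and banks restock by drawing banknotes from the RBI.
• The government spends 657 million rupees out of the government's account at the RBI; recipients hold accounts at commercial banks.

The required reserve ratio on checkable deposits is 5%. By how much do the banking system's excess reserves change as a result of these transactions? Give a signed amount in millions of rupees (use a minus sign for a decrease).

+187.4 million

Discount-window repayment 422.5 million rupees: reserves −422.5M, deposits 0.
Asset purchase (from non-banks) 504 million rupees: reserves +504M, deposits +504M.
Currency withdrawal 519 million rupees: reserves −519M, deposits −519M.
Government spending 657 million rupees: reserves +657M, deposits +657M.
Totals: Δreserves = +219.5M, Δdeposits = +642M.
Δrequired reserves = 5% × +642M = +32.1M.
Δexcess reserves = Δreserves − Δrequired = +219.5M − (+32.1M) = +187.4 million.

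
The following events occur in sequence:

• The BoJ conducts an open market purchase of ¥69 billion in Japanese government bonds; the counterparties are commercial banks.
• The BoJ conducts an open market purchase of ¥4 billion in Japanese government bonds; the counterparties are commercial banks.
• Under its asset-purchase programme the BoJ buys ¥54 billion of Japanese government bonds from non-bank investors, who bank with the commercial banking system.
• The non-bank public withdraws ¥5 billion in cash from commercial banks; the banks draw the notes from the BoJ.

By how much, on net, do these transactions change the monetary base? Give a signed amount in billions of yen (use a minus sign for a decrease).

BoJ balance sheet:
  Assets:      Securities +¥127B
  Liabilities: Bank reserves +¥122B, Currency in circulation +¥5B
Monetary base = currency + reserves: +¥5B + (+¥122B) = +¥127 billion.

+¥127 billion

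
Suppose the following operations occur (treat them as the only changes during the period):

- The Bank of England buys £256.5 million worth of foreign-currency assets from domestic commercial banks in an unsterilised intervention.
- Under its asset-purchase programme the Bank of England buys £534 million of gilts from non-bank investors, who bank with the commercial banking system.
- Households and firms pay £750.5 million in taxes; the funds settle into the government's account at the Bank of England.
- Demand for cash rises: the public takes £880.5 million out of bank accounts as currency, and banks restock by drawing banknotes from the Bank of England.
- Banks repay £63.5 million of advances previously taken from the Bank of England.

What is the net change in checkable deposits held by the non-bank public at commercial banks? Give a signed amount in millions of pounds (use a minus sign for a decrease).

-£1097 million

Bank of England balance sheet:
  Assets:      Securities +£534M, Loans to banks −£63.5M, Foreign assets +£256.5M
  Liabilities: Bank reserves −£904M, Currency in circulation +£880.5M, Government deposits +£750.5M
Commercial banking system:
  Assets:      Reserves at CB −£904M, Foreign assets −£256.5M
  Liabilities: Checkable deposits −£1097M, Borrowings from CB −£63.5M
So the change in checkable deposits held by the non-bank public at commercial banks is -£1097 million.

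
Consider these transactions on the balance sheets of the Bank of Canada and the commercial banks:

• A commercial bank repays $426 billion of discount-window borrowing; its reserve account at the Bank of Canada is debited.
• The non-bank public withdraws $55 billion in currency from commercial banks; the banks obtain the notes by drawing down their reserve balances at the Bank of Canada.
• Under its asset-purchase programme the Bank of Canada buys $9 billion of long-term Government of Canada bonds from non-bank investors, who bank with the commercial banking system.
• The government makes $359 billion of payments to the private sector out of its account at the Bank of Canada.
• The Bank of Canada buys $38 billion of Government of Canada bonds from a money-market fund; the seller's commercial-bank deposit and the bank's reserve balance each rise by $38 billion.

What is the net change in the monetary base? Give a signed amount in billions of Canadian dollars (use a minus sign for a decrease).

Discount-window repayment $426 billion: Bank of Canada balance sheet contracts → −$426B.
Currency withdrawal $55 billion: just a shift between currency and reserves — both are base money → 0.
Asset purchase (from non-banks) $9 billion: Bank of Canada balance sheet expands → +$9B.
Government spending $359 billion: a non-base liability converts back to reserves → +$359B.
Asset purchase (from non-banks) $38 billion: Bank of Canada balance sheet expands → +$38B.
Net: −426 + 0 + 9 + 359 + 38 = -$20 billion.

-$20 billion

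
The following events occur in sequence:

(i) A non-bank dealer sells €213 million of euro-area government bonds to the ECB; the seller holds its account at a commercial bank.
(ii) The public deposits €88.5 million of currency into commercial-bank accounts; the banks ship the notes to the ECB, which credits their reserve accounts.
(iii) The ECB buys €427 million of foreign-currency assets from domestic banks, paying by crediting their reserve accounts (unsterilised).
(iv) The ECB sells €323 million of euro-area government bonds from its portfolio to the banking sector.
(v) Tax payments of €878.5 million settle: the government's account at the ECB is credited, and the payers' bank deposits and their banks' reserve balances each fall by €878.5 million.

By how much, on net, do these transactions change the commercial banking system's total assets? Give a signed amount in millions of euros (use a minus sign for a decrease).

-€577 million

ECB balance sheet:
  Assets:      Securities −€110M, Foreign assets +€427M
  Liabilities: Bank reserves −€473M, Currency in circulation −€88.5M, Government deposits +€878.5M
Commercial banking system:
  Assets:      Reserves at CB −€473M, Securities +€323M, Foreign assets −€427M
  Liabilities: Checkable deposits −€577M
Change in total bank assets = -€577 million.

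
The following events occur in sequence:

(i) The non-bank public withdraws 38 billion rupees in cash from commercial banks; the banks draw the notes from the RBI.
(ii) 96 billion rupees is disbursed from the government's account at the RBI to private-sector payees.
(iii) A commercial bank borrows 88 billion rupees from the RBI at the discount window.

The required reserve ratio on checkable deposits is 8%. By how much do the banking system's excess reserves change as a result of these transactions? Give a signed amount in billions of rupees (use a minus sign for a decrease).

+141.36 billion

Currency withdrawal 38 billion rupees: reserves −38B, deposits −38B.
Government spending 96 billion rupees: reserves +96B, deposits +96B.
Discount-window loan 88 billion rupees: reserves +88B, deposits 0.
Totals: Δreserves = +146B, Δdeposits = +58B.
Δrequired reserves = 8% × +58B = +4.64B.
Δexcess reserves = Δreserves − Δrequired = +146B − (+4.64B) = +141.36 billion.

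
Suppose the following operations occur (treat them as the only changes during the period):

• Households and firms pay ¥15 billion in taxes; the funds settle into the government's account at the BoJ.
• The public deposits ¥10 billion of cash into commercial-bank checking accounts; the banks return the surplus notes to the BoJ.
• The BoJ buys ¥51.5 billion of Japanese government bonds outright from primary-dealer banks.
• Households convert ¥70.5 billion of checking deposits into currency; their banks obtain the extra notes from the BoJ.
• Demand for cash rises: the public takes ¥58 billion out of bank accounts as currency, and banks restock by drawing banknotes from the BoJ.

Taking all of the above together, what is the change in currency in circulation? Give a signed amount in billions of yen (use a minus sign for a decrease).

+¥118.5 billion

BoJ balance sheet:
  Assets:      Securities +¥51.5B
  Liabilities: Bank reserves −¥82B, Currency in circulation +¥118.5B, Government deposits +¥15B
So the change in currency in circulation is +¥118.5 billion.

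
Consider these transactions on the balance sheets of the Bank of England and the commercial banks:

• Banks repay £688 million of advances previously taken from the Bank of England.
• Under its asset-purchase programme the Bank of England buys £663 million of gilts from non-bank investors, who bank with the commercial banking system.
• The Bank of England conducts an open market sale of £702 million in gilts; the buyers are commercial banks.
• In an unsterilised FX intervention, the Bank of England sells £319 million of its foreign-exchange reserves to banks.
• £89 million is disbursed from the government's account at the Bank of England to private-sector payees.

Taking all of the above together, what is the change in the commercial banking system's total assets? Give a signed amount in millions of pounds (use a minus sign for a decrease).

+£64 million

Discount-window repayment £688 million: bank balance sheets shrink → −£688M.
Asset purchase (from non-banks) £663 million: bank balance sheets expand → +£663M.
OMO sale (to banks) £702 million: just an asset swap on bank balance sheets → 0.
FX sale £319 million: just an asset swap on bank balance sheets → 0.
Government spending £89 million: bank balance sheets expand → +£89M.
Net: −688 + 663 + 0 + 0 + 89 = +£64 million.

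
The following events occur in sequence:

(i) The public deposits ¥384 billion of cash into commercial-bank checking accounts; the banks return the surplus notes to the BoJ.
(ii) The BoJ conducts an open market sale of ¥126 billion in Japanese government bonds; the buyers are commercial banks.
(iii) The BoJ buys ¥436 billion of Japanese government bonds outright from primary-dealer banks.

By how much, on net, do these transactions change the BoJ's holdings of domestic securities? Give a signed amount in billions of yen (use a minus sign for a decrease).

Currency deposit ¥384 billion: the BoJ's securities portfolio is untouched → 0.
OMO sale (to banks) ¥126 billion: securities removed from the BoJ's portfolio → −¥126B.
OMO purchase (from banks) ¥436 billion: securities added to the BoJ's portfolio → +¥436B.
Net: 0 − 126 + 436 = +¥310 billion.

+¥310 billion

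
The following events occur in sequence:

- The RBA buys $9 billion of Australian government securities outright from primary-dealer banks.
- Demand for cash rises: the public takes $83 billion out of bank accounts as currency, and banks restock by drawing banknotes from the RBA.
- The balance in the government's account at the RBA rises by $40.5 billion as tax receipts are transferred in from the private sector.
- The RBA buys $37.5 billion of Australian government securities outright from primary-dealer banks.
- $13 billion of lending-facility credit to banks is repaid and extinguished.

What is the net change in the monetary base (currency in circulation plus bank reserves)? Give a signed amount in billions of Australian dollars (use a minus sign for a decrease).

-$7 billion

OMO purchase (from banks) $9 billion: RBA balance sheet expands → +$9B.
Currency withdrawal $83 billion: just a shift between currency and reserves — both are base money → 0.
Government account inflow $40.5 billion: reserves shift to a non-base liability → −$40.5B.
OMO purchase (from banks) $37.5 billion: RBA balance sheet expands → +$37.5B.
Discount-window repayment $13 billion: RBA balance sheet contracts → −$13B.
Net: 9 + 0 − 40.5 + 37.5 − 13 = -$7 billion.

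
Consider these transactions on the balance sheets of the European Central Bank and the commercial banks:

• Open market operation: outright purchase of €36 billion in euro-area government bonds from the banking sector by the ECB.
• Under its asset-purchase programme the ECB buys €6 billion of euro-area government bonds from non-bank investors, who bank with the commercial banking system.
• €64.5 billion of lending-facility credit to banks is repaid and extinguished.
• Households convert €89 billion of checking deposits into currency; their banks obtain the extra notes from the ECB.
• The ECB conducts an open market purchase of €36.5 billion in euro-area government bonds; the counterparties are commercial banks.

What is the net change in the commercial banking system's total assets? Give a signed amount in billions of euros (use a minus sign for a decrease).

ECB balance sheet:
  Assets:      Securities +€78.5B, Loans to banks −€64.5B
  Liabilities: Bank reserves −€75B, Currency in circulation +€89B
Commercial banking system:
  Assets:      Reserves at CB −€75B, Securities −€72.5B
  Liabilities: Checkable deposits −€83B, Borrowings from CB −€64.5B
Change in total bank assets = -€147.5 billion.

-€147.5 billion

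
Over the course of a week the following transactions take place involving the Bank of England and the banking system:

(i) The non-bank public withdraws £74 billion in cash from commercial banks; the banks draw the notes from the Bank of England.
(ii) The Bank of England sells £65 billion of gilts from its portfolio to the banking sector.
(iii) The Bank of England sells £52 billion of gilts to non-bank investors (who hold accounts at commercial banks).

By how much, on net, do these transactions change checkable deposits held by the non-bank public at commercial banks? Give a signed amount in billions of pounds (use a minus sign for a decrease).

Currency withdrawal £74 billion: non-bank counterparties' bank balances fall → −£74B.
OMO sale (to banks) £65 billion: the counterparty is a bank, so public deposits are unchanged → 0.
Asset sale (to non-banks) £52 billion: non-bank counterparties' bank balances fall → −£52B.
Net: −74 + 0 − 52 = -£126 billion.

-£126 billion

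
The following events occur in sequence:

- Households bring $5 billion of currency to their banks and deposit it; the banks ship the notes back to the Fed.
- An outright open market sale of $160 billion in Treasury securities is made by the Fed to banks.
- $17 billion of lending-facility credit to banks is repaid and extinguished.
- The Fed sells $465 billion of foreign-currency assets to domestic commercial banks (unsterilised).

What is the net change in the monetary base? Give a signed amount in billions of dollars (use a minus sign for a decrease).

-$642 billion

Currency deposit $5 billion: just a shift between currency and reserves — both are base money → 0.
OMO sale (to banks) $160 billion: Fed balance sheet contracts → −$160B.
Discount-window repayment $17 billion: Fed balance sheet contracts → −$17B.
FX sale $465 billion: Fed balance sheet contracts → −$465B.
Net: 0 − 160 − 17 − 465 = -$642 billion.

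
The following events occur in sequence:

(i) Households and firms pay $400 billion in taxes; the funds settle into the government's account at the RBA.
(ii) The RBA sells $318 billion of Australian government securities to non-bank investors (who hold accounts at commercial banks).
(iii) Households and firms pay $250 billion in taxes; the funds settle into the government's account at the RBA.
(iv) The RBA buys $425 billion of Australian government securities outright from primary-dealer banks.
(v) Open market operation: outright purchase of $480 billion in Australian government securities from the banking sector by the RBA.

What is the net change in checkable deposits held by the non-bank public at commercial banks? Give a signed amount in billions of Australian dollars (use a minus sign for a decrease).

-$968 billion

Government account inflow $400 billion: non-bank counterparties' bank balances fall → −$400B.
Asset sale (to non-banks) $318 billion: non-bank counterparties' bank balances fall → −$318B.
Government account inflow $250 billion: non-bank counterparties' bank balances fall → −$250B.
OMO purchase (from banks) $425 billion: the counterparty is a bank, so public deposits are unchanged → 0.
OMO purchase (from banks) $480 billion: the counterparty is a bank, so public deposits are unchanged → 0.
Net: −400 − 318 − 250 + 0 + 0 = -$968 billion.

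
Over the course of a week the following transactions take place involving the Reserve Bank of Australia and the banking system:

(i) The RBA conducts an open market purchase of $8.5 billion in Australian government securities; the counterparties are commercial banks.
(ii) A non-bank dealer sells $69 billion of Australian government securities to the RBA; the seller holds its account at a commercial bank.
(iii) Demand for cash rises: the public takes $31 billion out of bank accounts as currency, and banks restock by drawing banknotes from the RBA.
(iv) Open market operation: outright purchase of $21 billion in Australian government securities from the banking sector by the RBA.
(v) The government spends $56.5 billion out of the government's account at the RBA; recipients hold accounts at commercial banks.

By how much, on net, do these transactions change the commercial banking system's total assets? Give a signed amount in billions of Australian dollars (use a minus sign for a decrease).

+$94.5 billion

RBA balance sheet:
  Assets:      Securities +$98.5B
  Liabilities: Bank reserves +$124B, Currency in circulation +$31B, Government deposits −$56.5B
Commercial banking system:
  Assets:      Reserves at CB +$124B, Securities −$29.5B
  Liabilities: Checkable deposits +$94.5B
Change in total bank assets = +$94.5 billion.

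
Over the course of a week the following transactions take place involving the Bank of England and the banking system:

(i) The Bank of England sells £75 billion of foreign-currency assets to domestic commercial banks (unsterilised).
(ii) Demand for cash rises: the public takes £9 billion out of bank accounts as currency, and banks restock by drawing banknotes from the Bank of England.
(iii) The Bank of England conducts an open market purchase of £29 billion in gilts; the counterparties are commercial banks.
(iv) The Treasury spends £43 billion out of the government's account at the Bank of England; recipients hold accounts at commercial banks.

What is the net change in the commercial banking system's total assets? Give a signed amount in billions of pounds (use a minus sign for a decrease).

Bank of England balance sheet:
  Assets:      Securities +£29B, Foreign assets −£75B
  Liabilities: Bank reserves −£12B, Currency in circulation +£9B, Government deposits −£43B
Commercial banking system:
  Assets:      Reserves at CB −£12B, Securities −£29B, Foreign assets +£75B
  Liabilities: Checkable deposits +£34B
Change in total bank assets = +£34 billion.

+£34 billion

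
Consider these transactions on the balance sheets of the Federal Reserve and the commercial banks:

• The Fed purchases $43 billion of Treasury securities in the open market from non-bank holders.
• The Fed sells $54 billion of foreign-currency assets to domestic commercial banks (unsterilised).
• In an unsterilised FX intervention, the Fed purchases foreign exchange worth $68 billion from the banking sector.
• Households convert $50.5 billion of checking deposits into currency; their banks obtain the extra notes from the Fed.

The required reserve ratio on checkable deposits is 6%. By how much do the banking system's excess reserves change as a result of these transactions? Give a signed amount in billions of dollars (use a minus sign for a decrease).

Asset purchase (from non-banks) $43 billion: reserves +$43B, deposits +$43B.
FX sale $54 billion: reserves −$54B, deposits 0.
FX purchase $68 billion: reserves +$68B, deposits 0.
Currency withdrawal $50.5 billion: reserves −$50.5B, deposits −$50.5B.
Totals: Δreserves = +$6.5B, Δdeposits = −$7.5B.
Δrequired reserves = 6% × −$7.5B = −$0.45B.
Δexcess reserves = Δreserves − Δrequired = +$6.5B − (−$0.45B) = +$6.95 billion.

+$6.95 billion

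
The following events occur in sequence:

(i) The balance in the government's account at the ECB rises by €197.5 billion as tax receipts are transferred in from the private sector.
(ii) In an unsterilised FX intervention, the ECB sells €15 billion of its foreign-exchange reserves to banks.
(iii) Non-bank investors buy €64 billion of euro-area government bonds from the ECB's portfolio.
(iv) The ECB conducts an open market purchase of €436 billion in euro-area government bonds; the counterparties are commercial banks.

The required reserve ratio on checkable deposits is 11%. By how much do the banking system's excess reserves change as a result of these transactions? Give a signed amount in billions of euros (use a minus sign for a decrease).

+€188.265 billion

Government account inflow €197.5 billion: reserves −€197.5B, deposits −€197.5B.
FX sale €15 billion: reserves −€15B, deposits 0.
Asset sale (to non-banks) €64 billion: reserves −€64B, deposits −€64B.
OMO purchase (from banks) €436 billion: reserves +€436B, deposits 0.
Totals: Δreserves = +€159.5B, Δdeposits = −€261.5B.
Δrequired reserves = 11% × −€261.5B = −€28.765B.
Δexcess reserves = Δreserves − Δrequired = +€159.5B − (−€28.765B) = +€188.265 billion.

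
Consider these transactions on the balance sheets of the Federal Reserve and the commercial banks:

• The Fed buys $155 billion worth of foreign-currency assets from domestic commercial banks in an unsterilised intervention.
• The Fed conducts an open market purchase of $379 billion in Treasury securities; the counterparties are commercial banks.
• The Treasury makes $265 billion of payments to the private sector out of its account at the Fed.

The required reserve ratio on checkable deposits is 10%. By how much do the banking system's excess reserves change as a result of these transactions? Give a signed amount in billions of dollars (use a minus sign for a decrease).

FX purchase $155 billion: reserves +$155B, deposits 0.
OMO purchase (from banks) $379 billion: reserves +$379B, deposits 0.
Government spending $265 billion: reserves +$265B, deposits +$265B.
Totals: Δreserves = +$799B, Δdeposits = +$265B.
Δrequired reserves = 10% × +$265B = +$26.5B.
Δexcess reserves = Δreserves − Δrequired = +$799B − (+$26.5B) = +$772.5 billion.

+$772.5 billion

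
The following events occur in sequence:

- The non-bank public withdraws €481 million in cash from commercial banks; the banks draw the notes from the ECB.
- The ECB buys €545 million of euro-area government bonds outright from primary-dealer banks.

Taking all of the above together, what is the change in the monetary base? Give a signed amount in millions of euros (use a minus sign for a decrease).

+€545 million

ECB balance sheet:
  Assets:      Securities +€545M
  Liabilities: Bank reserves +€64M, Currency in circulation +€481M
Commercial banking system:
  Assets:      Reserves at CB +€64M, Securities −€545M
  Liabilities: Checkable deposits −€481M
Monetary base = currency + reserves: +€481M + (+€64M) = +€545 million.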